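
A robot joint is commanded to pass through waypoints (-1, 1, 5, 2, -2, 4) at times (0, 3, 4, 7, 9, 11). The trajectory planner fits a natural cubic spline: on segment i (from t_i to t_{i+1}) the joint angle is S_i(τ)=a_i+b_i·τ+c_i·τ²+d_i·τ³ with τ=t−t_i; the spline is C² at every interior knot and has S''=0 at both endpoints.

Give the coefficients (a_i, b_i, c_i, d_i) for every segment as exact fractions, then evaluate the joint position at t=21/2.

  seg 0: a=-1 b=-1765/2106 c=0 d=3169/18954
  seg 1: a=1 b=3871/1053 c=3169/2106 d=-829/702
  seg 2: a=5 b=6619/2106 c=-2146/1053 d=4151/18954
  seg 3: a=2 b=-3340/1053 c=-47/702 d=1375/4212
  seg 4: a=-2 b=503/1053 c=664/351 d=-332/1053
S(21/2) = 670/351

Δ: Δ0=2/3, Δ1=4, Δ2=-1, Δ3=-2, Δ4=3
row 1: diag=8, rhs=20; c'=1/8, d'=5/2
row 2: denom=8−1·1/8=63/8; d'=(-30−1·5/2)/(63/8)=-260/63
row 3: denom=10−3·8/21=62/7; d'=(-6−3·-260/63)/(62/7)=67/93
row 4: denom=8−2·7/31=234/31; d'=(30−2·67/93)/(234/31)=1328/351
back: M4=1328/351
back: M3=67/93−7/31·1328/351=-47/351
back: M2=-260/63−8/21·-47/351=-4292/1053
back: M1=5/2−1/8·-4292/1053=3169/1053
M: M0=0, M1=3169/1053, M2=-4292/1053, M3=-47/351, M4=1328/351, M5=0
seg 0: a=-1, c=M0/2=0, d=(M1−M0)/(6·3)=3169/18954, b=Δ0−h0·(2M0+M1)/6=-1765/2106
seg 1: a=1, c=M1/2=3169/2106, d=(M2−M1)/(6·1)=-829/702, b=Δ1−h1·(2M1+M2)/6=3871/1053
seg 2: a=5, c=M2/2=-2146/1053, d=(M3−M2)/(6·3)=4151/18954, b=Δ2−h2·(2M2+M3)/6=6619/2106
seg 3: a=2, c=M3/2=-47/702, d=(M4−M3)/(6·2)=1375/4212, b=Δ3−h3·(2M3+M4)/6=-3340/1053
seg 4: a=-2, c=M4/2=664/351, d=(M5−M4)/(6·2)=-332/1053, b=Δ4−h4·(2M4+M5)/6=503/1053
t_q=21/2 → seg 4, τ=3/2; S=-2+503/1053·τ+664/351·τ²+-332/1053·τ³=670/351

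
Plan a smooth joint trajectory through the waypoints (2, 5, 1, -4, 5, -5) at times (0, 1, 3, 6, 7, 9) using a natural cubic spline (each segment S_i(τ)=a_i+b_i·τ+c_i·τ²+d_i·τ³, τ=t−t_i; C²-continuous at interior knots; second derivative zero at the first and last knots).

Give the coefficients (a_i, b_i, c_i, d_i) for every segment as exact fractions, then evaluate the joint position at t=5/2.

  seg 0: a=2 b=12851/3462 c=0 d=-2465/3462
  seg 1: a=5 b=2728/1731 c=-2465/1154 d=1205/6924
  seg 2: a=1 b=-8447/1731 c=-630/577 d=416/577
  seg 3: a=-4 b=13909/1731 c=3114/577 d=-7672/1731
  seg 4: a=5 b=9577/1731 c=-4558/577 d=2279/1731
S(5/2) = 58073/18464

Δ: Δ0=3, Δ1=-2, Δ2=-5/3, Δ3=9, Δ4=-5
row 1: diag=6, rhs=-30; c'=1/3, d'=-5
row 2: denom=10−2·1/3=28/3; d'=(2−2·-5)/(28/3)=9/7
row 3: denom=8−3·9/28=197/28; d'=(64−3·9/7)/(197/28)=1684/197
row 4: denom=6−1·28/197=1154/197; d'=(-84−1·1684/197)/(1154/197)=-9116/577
back: M4=-9116/577
back: M3=1684/197−28/197·-9116/577=6228/577
back: M2=9/7−9/28·6228/577=-1260/577
back: M1=-5−1/3·-1260/577=-2465/577
M: M0=0, M1=-2465/577, M2=-1260/577, M3=6228/577, M4=-9116/577, M5=0
seg 0: a=2, c=M0/2=0, d=(M1−M0)/(6·1)=-2465/3462, b=Δ0−h0·(2M0+M1)/6=12851/3462
seg 1: a=5, c=M1/2=-2465/1154, d=(M2−M1)/(6·2)=1205/6924, b=Δ1−h1·(2M1+M2)/6=2728/1731
seg 2: a=1, c=M2/2=-630/577, d=(M3−M2)/(6·3)=416/577, b=Δ2−h2·(2M2+M3)/6=-8447/1731
seg 3: a=-4, c=M3/2=3114/577, d=(M4−M3)/(6·1)=-7672/1731, b=Δ3−h3·(2M3+M4)/6=13909/1731
seg 4: a=5, c=M4/2=-4558/577, d=(M5−M4)/(6·2)=2279/1731, b=Δ4−h4·(2M4+M5)/6=9577/1731
t_q=5/2 → seg 1, τ=3/2; S=5+2728/1731·τ+-2465/1154·τ²+1205/6924·τ³=58073/18464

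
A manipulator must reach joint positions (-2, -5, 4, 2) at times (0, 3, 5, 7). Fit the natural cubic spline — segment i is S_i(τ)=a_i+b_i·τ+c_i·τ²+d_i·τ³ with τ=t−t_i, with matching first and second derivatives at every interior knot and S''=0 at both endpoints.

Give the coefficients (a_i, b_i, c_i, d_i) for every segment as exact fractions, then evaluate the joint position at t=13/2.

  seg 0: a=-2 b=-241/76 c=0 d=55/228
  seg 1: a=-5 b=127/38 c=165/76 d=-121/152
  seg 2: a=4 b=47/19 c=-99/38 d=33/76
S(13/2) = 2015/608

Δ: Δ0=-1, Δ1=9/2, Δ2=-1
row 1: diag=10, rhs=33; c'=1/5, d'=33/10
row 2: denom=8−2·1/5=38/5; d'=(-33−2·33/10)/(38/5)=-99/19
back: M2=-99/19
back: M1=33/10−1/5·-99/19=165/38
M: M0=0, M1=165/38, M2=-99/19, M3=0
seg 0: a=-2, c=M0/2=0, d=(M1−M0)/(6·3)=55/228, b=Δ0−h0·(2M0+M1)/6=-241/76
seg 1: a=-5, c=M1/2=165/76, d=(M2−M1)/(6·2)=-121/152, b=Δ1−h1·(2M1+M2)/6=127/38
seg 2: a=4, c=M2/2=-99/38, d=(M3−M2)/(6·2)=33/76, b=Δ2−h2·(2M2+M3)/6=47/19
t_q=13/2 → seg 2, τ=3/2; S=4+47/19·τ+-99/38·τ²+33/76·τ³=2015/608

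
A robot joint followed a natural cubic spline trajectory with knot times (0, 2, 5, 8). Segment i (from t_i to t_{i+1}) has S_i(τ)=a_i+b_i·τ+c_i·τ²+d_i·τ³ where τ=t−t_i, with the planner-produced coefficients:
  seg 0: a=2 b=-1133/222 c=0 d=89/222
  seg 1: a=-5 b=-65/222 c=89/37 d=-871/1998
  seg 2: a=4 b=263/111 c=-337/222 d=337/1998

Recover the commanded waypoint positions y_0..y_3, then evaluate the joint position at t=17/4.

y_0=2 y_1=-5 y_2=4 y_3=2
S(17/4) = 7355/4736

y_0 = S_0(0) = a_0 = 2
y_1 = S_1(0) = a_1 = -5
y_2 = S_2(0) = a_2 = 4
y_3 = S_2(3) = 2
t_q=17/4 is in segment 1 (τ=9/4); S_1(τ)=7355/4736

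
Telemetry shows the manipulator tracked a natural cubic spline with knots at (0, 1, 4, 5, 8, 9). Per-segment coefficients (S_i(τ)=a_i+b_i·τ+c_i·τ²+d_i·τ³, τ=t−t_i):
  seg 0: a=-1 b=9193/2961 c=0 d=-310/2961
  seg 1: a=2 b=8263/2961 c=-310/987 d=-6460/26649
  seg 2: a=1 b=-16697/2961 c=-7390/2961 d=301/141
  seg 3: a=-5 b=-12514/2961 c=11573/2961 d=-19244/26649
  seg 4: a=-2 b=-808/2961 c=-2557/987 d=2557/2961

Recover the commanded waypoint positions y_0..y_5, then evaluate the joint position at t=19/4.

y_0=-1 y_1=2 y_2=1 y_3=-5 y_4=-2 y_5=-4
S(19/4) = -235775/63168

y_0 = S_0(0) = a_0 = -1
y_1 = S_1(0) = a_1 = 2
y_2 = S_2(0) = a_2 = 1
y_3 = S_3(0) = a_3 = -5
y_4 = S_4(0) = a_4 = -2
y_5 = S_4(1) = -4
t_q=19/4 is in segment 2 (τ=3/4); S_2(τ)=-235775/63168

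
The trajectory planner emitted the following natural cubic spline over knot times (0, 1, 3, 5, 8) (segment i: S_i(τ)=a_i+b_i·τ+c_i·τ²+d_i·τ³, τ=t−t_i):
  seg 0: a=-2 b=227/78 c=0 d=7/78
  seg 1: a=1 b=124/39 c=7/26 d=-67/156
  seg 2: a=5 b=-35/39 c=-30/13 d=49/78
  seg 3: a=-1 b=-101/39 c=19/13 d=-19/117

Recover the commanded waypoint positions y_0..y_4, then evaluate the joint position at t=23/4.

y_0=-2 y_1=1 y_2=5 y_3=-1 y_4=0
S(23/4) = -1821/832

y_0 = S_0(0) = a_0 = -2
y_1 = S_1(0) = a_1 = 1
y_2 = S_2(0) = a_2 = 5
y_3 = S_3(0) = a_3 = -1
y_4 = S_3(3) = 0
t_q=23/4 is in segment 3 (τ=3/4); S_3(τ)=-1821/832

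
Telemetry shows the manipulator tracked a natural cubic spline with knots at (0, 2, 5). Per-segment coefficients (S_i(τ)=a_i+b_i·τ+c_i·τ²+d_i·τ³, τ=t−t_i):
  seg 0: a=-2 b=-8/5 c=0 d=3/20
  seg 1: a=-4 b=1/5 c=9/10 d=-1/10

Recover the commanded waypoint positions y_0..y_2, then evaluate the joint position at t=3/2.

y_0 = S_0(0) = a_0 = -2
y_1 = S_1(0) = a_1 = -4
y_2 = S_1(3) = 2
t_q=3/2 is in segment 0 (τ=3/2); S_0(τ)=-623/160

y_0=-2 y_1=-4 y_2=2
S(3/2) = -623/160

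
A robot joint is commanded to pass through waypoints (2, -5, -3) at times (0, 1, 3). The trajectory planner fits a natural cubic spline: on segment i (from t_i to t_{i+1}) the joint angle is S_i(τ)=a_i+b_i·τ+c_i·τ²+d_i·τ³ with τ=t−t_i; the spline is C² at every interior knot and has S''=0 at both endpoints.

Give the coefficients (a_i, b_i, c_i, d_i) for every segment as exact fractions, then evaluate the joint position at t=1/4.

Δ: Δ0=-7, Δ1=1
row 1: diag=6, rhs=48; c'=1/3, d'=8
back: M1=8
M: M0=0, M1=8, M2=0
seg 0: a=2, c=M0/2=0, d=(M1−M0)/(6·1)=4/3, b=Δ0−h0·(2M0+M1)/6=-25/3
seg 1: a=-5, c=M1/2=4, d=(M2−M1)/(6·2)=-2/3, b=Δ1−h1·(2M1+M2)/6=-13/3
t_q=1/4 → seg 0, τ=1/4; S=2+-25/3·τ+0·τ²+4/3·τ³=-1/16

  seg 0: a=2 b=-25/3 c=0 d=4/3
  seg 1: a=-5 b=-13/3 c=4 d=-2/3
S(1/4) = -1/16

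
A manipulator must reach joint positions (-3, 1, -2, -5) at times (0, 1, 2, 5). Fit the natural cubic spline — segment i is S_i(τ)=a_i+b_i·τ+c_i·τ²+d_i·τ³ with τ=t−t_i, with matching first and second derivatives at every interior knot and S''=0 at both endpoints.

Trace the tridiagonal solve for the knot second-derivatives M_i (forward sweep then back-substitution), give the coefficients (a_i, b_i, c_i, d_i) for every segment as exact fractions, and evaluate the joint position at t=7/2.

Δ: Δ0=4, Δ1=-3, Δ2=-1
row 1: diag=4, rhs=-42; c'=1/4, d'=-21/2
row 2: denom=8−1·1/4=31/4; d'=(12−1·-21/2)/(31/4)=90/31
back: M2=90/31
back: M1=-21/2−1/4·90/31=-348/31
M: M0=0, M1=-348/31, M2=90/31, M3=0
seg 0: a=-3, c=M0/2=0, d=(M1−M0)/(6·1)=-58/31, b=Δ0−h0·(2M0+M1)/6=182/31
seg 1: a=1, c=M1/2=-174/31, d=(M2−M1)/(6·1)=73/31, b=Δ1−h1·(2M1+M2)/6=8/31
seg 2: a=-2, c=M2/2=45/31, d=(M3−M2)/(6·3)=-5/31, b=Δ2−h2·(2M2+M3)/6=-121/31
t_q=7/2 → seg 2, τ=3/2; S=-2+-121/31·τ+45/31·τ²+-5/31·τ³=-1273/248

  seg 0: a=-3 b=182/31 c=0 d=-58/31
  seg 1: a=1 b=8/31 c=-174/31 d=73/31
  seg 2: a=-2 b=-121/31 c=45/31 d=-5/31
S(7/2) = -1273/248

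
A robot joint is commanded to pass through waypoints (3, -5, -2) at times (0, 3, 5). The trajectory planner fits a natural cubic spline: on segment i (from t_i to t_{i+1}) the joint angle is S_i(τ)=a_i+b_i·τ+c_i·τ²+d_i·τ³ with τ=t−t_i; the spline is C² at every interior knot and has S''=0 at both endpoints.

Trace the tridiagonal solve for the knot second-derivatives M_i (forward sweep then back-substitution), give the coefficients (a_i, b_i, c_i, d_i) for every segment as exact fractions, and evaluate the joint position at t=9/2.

  seg 0: a=3 b=-47/12 c=0 d=5/36
  seg 1: a=-5 b=-1/6 c=5/4 d=-5/24
S(9/2) = -201/64

Δ: Δ0=-8/3, Δ1=3/2
row 1: diag=10, rhs=25; c'=1/5, d'=5/2
back: M1=5/2
M: M0=0, M1=5/2, M2=0
seg 0: a=3, c=M0/2=0, d=(M1−M0)/(6·3)=5/36, b=Δ0−h0·(2M0+M1)/6=-47/12
seg 1: a=-5, c=M1/2=5/4, d=(M2−M1)/(6·2)=-5/24, b=Δ1−h1·(2M1+M2)/6=-1/6
t_q=9/2 → seg 1, τ=3/2; S=-5+-1/6·τ+5/4·τ²+-5/24·τ³=-201/64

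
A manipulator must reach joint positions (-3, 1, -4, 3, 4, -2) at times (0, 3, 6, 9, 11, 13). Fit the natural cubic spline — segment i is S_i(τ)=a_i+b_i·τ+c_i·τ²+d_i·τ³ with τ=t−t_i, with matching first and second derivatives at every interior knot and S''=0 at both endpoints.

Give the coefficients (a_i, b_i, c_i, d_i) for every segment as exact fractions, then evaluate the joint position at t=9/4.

Δ: Δ0=4/3, Δ1=-5/3, Δ2=7/3, Δ3=1/2, Δ4=-3
row 1: diag=12, rhs=-18; c'=1/4, d'=-3/2
row 2: denom=12−3·1/4=45/4; d'=(24−3·-3/2)/(45/4)=38/15
row 3: denom=10−3·4/15=46/5; d'=(-11−3·38/15)/(46/5)=-93/46
row 4: denom=8−2·5/23=174/23; d'=(-21−2·-93/46)/(174/23)=-65/29
back: M4=-65/29
back: M3=-93/46−5/23·-65/29=-89/58
back: M2=38/15−4/15·-89/58=256/87
back: M1=-3/2−1/4·256/87=-389/174
M: M0=0, M1=-389/174, M2=256/87, M3=-89/58, M4=-65/29, M5=0
seg 0: a=-3, c=M0/2=0, d=(M1−M0)/(6·3)=-389/3132, b=Δ0−h0·(2M0+M1)/6=853/348
seg 1: a=1, c=M1/2=-389/348, d=(M2−M1)/(6·3)=901/3132, b=Δ1−h1·(2M1+M2)/6=-157/174
seg 2: a=-4, c=M2/2=128/87, d=(M3−M2)/(6·3)=-779/3132, b=Δ2−h2·(2M2+M3)/6=55/348
seg 3: a=3, c=M3/2=-89/116, d=(M4−M3)/(6·2)=-41/696, b=Δ3−h3·(2M3+M4)/6=395/174
seg 4: a=4, c=M4/2=-65/58, d=(M5−M4)/(6·2)=65/348, b=Δ4−h4·(2M4+M5)/6=-131/87
t_q=9/4 → seg 0, τ=9/4; S=-3+853/348·τ+0·τ²+-389/3132·τ³=8169/7424

  seg 0: a=-3 b=853/348 c=0 d=-389/3132
  seg 1: a=1 b=-157/174 c=-389/348 d=901/3132
  seg 2: a=-4 b=55/348 c=128/87 d=-779/3132
  seg 3: a=3 b=395/174 c=-89/116 d=-41/696
  seg 4: a=4 b=-131/87 c=-65/58 d=65/348
S(9/4) = 8169/7424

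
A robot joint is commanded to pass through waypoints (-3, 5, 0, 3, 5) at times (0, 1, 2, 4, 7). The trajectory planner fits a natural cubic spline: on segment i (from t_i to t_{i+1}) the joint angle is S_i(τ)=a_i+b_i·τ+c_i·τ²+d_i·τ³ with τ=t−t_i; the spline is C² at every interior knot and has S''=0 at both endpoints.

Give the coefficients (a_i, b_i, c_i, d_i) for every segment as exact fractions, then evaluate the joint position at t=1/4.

Δ: Δ0=8, Δ1=-5, Δ2=3/2, Δ3=2/3
row 1: diag=4, rhs=-78; c'=1/4, d'=-39/2
row 2: denom=6−1·1/4=23/4; d'=(39−1·-39/2)/(23/4)=234/23
row 3: denom=10−2·8/23=214/23; d'=(-5−2·234/23)/(214/23)=-583/214
back: M3=-583/214
back: M2=234/23−8/23·-583/214=1190/107
back: M1=-39/2−1/4·1190/107=-2384/107
M: M0=0, M1=-2384/107, M2=1190/107, M3=-583/214, M4=0
seg 0: a=-3, c=M0/2=0, d=(M1−M0)/(6·1)=-1192/321, b=Δ0−h0·(2M0+M1)/6=3760/321
seg 1: a=5, c=M1/2=-1192/107, d=(M2−M1)/(6·1)=1787/321, b=Δ1−h1·(2M1+M2)/6=184/321
seg 2: a=0, c=M2/2=595/107, d=(M3−M2)/(6·2)=-2963/2568, b=Δ2−h2·(2M2+M3)/6=-1607/321
seg 3: a=3, c=M3/2=-583/428, d=(M4−M3)/(6·3)=583/3852, b=Δ3−h3·(2M3+M4)/6=2177/642
t_q=1/4 → seg 0, τ=1/4; S=-3+3760/321·τ+0·τ²+-1192/321·τ³=-111/856

  seg 0: a=-3 b=3760/321 c=0 d=-1192/321
  seg 1: a=5 b=184/321 c=-1192/107 d=1787/321
  seg 2: a=0 b=-1607/321 c=595/107 d=-2963/2568
  seg 3: a=3 b=2177/642 c=-583/428 d=583/3852
S(1/4) = -111/856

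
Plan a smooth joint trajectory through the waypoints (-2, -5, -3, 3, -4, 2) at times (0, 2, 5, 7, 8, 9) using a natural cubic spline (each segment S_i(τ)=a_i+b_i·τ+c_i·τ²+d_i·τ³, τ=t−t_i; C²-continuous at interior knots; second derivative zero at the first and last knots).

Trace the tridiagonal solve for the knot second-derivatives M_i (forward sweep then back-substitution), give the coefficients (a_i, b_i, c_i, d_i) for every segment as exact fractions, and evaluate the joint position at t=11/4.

Δ: Δ0=-3/2, Δ1=2/3, Δ2=3, Δ3=-7, Δ4=6
row 1: diag=10, rhs=13; c'=3/10, d'=13/10
row 2: denom=10−3·3/10=91/10; d'=(14−3·13/10)/(91/10)=101/91
row 3: denom=6−2·20/91=506/91; d'=(-60−2·101/91)/(506/91)=-2831/253
row 4: denom=4−1·91/506=1933/506; d'=(78−1·-2831/253)/(1933/506)=45130/1933
back: M4=45130/1933
back: M3=-2831/253−91/506·45130/1933=-29746/1933
back: M2=101/91−20/91·-29746/1933=8683/1933
back: M1=13/10−3/10·8683/1933=-92/1933
M: M0=0, M1=-92/1933, M2=8683/1933, M3=-29746/1933, M4=45130/1933, M5=0
seg 0: a=-2, c=M0/2=0, d=(M1−M0)/(6·2)=-23/5799, b=Δ0−h0·(2M0+M1)/6=-17213/11598
seg 1: a=-5, c=M1/2=-46/1933, d=(M2−M1)/(6·3)=975/3866, b=Δ1−h1·(2M1+M2)/6=-17765/11598
seg 2: a=-3, c=M2/2=8683/3866, d=(M3−M2)/(6·2)=-38429/23196, b=Δ2−h2·(2M2+M3)/6=29777/5799
seg 3: a=3, c=M3/2=-14873/1933, d=(M4−M3)/(6·1)=37438/5799, b=Δ3−h3·(2M3+M4)/6=-33412/5799
seg 4: a=-4, c=M4/2=22565/1933, d=(M5−M4)/(6·1)=-22565/5799, b=Δ4−h4·(2M4+M5)/6=-10336/5799
t_q=11/4 → seg 1, τ=3/4; S=-5+-17765/11598·τ+-46/1933·τ²+975/3866·τ³=-1498347/247424

  seg 0: a=-2 b=-17213/11598 c=0 d=-23/5799
  seg 1: a=-5 b=-17765/11598 c=-46/1933 d=975/3866
  seg 2: a=-3 b=29777/5799 c=8683/3866 d=-38429/23196
  seg 3: a=3 b=-33412/5799 c=-14873/1933 d=37438/5799
  seg 4: a=-4 b=-10336/5799 c=22565/1933 d=-22565/5799
S(11/4) = -1498347/247424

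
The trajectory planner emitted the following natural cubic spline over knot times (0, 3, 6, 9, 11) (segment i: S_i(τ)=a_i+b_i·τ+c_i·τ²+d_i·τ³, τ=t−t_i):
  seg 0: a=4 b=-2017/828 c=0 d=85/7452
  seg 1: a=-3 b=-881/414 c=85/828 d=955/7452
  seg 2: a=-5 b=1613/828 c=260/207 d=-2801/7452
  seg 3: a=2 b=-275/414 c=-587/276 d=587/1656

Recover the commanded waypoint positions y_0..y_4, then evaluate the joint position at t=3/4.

y_0=4 y_1=-3 y_2=-5 y_3=2 y_4=-5
S(3/4) = 12823/5888

y_0 = S_0(0) = a_0 = 4
y_1 = S_1(0) = a_1 = -3
y_2 = S_2(0) = a_2 = -5
y_3 = S_3(0) = a_3 = 2
y_4 = S_3(2) = -5
t_q=3/4 is in segment 0 (τ=3/4); S_0(τ)=12823/5888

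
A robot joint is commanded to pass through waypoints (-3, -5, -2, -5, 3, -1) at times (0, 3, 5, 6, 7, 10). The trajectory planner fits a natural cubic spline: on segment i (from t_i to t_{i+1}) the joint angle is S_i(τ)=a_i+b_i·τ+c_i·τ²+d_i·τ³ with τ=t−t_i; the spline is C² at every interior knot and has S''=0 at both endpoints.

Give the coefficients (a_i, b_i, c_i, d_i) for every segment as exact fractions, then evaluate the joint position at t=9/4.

Δ: Δ0=-2/3, Δ1=3/2, Δ2=-3, Δ3=8, Δ4=-4/3
row 1: diag=10, rhs=13; c'=1/5, d'=13/10
row 2: denom=6−2·1/5=28/5; d'=(-27−2·13/10)/(28/5)=-37/7
row 3: denom=4−1·5/28=107/28; d'=(66−1·-37/7)/(107/28)=1996/107
row 4: denom=8−1·28/107=828/107; d'=(-56−1·1996/107)/(828/107)=-1997/207
back: M4=-1997/207
back: M3=1996/107−28/107·-1997/207=4384/207
back: M2=-37/7−5/28·4384/207=-1877/207
back: M1=13/10−1/5·-1877/207=1289/414
M: M0=0, M1=1289/414, M2=-1877/207, M3=4384/207, M4=-1997/207, M5=0
seg 0: a=-3, c=M0/2=0, d=(M1−M0)/(6·3)=1289/7452, b=Δ0−h0·(2M0+M1)/6=-1841/828
seg 1: a=-5, c=M1/2=1289/828, d=(M2−M1)/(6·2)=-1681/1656, b=Δ1−h1·(2M1+M2)/6=1013/414
seg 2: a=-2, c=M2/2=-1877/414, d=(M3−M2)/(6·1)=2087/414, b=Δ2−h2·(2M2+M3)/6=-242/69
seg 3: a=-5, c=M3/2=2192/207, d=(M4−M3)/(6·1)=-709/138, b=Δ3−h3·(2M3+M4)/6=1055/414
seg 4: a=3, c=M4/2=-1997/414, d=(M5−M4)/(6·3)=1997/3726, b=Δ4−h4·(2M4+M5)/6=1721/207
t_q=9/4 → seg 0, τ=9/4; S=-3+-1841/828·τ+0·τ²+1289/7452·τ³=-35519/5888

  seg 0: a=-3 b=-1841/828 c=0 d=1289/7452
  seg 1: a=-5 b=1013/414 c=1289/828 d=-1681/1656
  seg 2: a=-2 b=-242/69 c=-1877/414 d=2087/414
  seg 3: a=-5 b=1055/414 c=2192/207 d=-709/138
  seg 4: a=3 b=1721/207 c=-1997/414 d=1997/3726
S(9/4) = -35519/5888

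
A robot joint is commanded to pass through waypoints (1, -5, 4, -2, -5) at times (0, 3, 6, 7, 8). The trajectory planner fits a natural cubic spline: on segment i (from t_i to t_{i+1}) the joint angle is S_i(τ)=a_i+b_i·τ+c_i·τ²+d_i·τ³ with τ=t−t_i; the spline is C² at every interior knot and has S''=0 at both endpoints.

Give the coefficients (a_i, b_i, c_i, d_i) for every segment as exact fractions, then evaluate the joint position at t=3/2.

  seg 0: a=1 b=-31/7 c=0 d=17/63
  seg 1: a=-5 b=20/7 c=17/7 d=-50/63
  seg 2: a=4 b=-4 c=-33/7 d=19/7
  seg 3: a=-2 b=-37/7 c=24/7 d=-8/7
S(3/2) = -265/56

Δ: Δ0=-2, Δ1=3, Δ2=-6, Δ3=-3
row 1: diag=12, rhs=30; c'=1/4, d'=5/2
row 2: denom=8−3·1/4=29/4; d'=(-54−3·5/2)/(29/4)=-246/29
row 3: denom=4−1·4/29=112/29; d'=(18−1·-246/29)/(112/29)=48/7
back: M3=48/7
back: M2=-246/29−4/29·48/7=-66/7
back: M1=5/2−1/4·-66/7=34/7
M: M0=0, M1=34/7, M2=-66/7, M3=48/7, M4=0
seg 0: a=1, c=M0/2=0, d=(M1−M0)/(6·3)=17/63, b=Δ0−h0·(2M0+M1)/6=-31/7
seg 1: a=-5, c=M1/2=17/7, d=(M2−M1)/(6·3)=-50/63, b=Δ1−h1·(2M1+M2)/6=20/7
seg 2: a=4, c=M2/2=-33/7, d=(M3−M2)/(6·1)=19/7, b=Δ2−h2·(2M2+M3)/6=-4
seg 3: a=-2, c=M3/2=24/7, d=(M4−M3)/(6·1)=-8/7, b=Δ3−h3·(2M3+M4)/6=-37/7
t_q=3/2 → seg 0, τ=3/2; S=1+-31/7·τ+0·τ²+17/63·τ³=-265/56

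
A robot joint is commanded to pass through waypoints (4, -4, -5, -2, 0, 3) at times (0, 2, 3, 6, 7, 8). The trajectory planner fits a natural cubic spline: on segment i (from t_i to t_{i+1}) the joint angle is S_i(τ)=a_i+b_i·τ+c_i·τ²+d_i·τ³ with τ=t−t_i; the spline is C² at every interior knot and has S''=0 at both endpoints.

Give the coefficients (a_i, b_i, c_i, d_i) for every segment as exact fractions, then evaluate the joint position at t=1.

  seg 0: a=4 b=-6130/1241 c=0 d=583/2482
  seg 1: a=-4 b=-2632/1241 c=1749/1241 d=-358/1241
  seg 2: a=-5 b=-208/1241 c=675/1241 d=-64/1241
  seg 3: a=-2 b=2114/1241 c=99/1241 d=269/1241
  seg 4: a=0 b=3119/1241 c=906/1241 d=-302/1241
S(1) = -1749/2482

Δ: Δ0=-4, Δ1=-1, Δ2=1, Δ3=2, Δ4=3
row 1: diag=6, rhs=18; c'=1/6, d'=3
row 2: denom=8−1·1/6=47/6; d'=(12−1·3)/(47/6)=54/47
row 3: denom=8−3·18/47=322/47; d'=(6−3·54/47)/(322/47)=60/161
row 4: denom=4−1·47/322=1241/322; d'=(6−1·60/161)/(1241/322)=1812/1241
back: M4=1812/1241
back: M3=60/161−47/322·1812/1241=198/1241
back: M2=54/47−18/47·198/1241=1350/1241
back: M1=3−1/6·1350/1241=3498/1241
M: M0=0, M1=3498/1241, M2=1350/1241, M3=198/1241, M4=1812/1241, M5=0
seg 0: a=4, c=M0/2=0, d=(M1−M0)/(6·2)=583/2482, b=Δ0−h0·(2M0+M1)/6=-6130/1241
seg 1: a=-4, c=M1/2=1749/1241, d=(M2−M1)/(6·1)=-358/1241, b=Δ1−h1·(2M1+M2)/6=-2632/1241
seg 2: a=-5, c=M2/2=675/1241, d=(M3−M2)/(6·3)=-64/1241, b=Δ2−h2·(2M2+M3)/6=-208/1241
seg 3: a=-2, c=M3/2=99/1241, d=(M4−M3)/(6·1)=269/1241, b=Δ3−h3·(2M3+M4)/6=2114/1241
seg 4: a=0, c=M4/2=906/1241, d=(M5−M4)/(6·1)=-302/1241, b=Δ4−h4·(2M4+M5)/6=3119/1241
t_q=1 → seg 0, τ=1; S=4+-6130/1241·τ+0·τ²+583/2482·τ³=-1749/2482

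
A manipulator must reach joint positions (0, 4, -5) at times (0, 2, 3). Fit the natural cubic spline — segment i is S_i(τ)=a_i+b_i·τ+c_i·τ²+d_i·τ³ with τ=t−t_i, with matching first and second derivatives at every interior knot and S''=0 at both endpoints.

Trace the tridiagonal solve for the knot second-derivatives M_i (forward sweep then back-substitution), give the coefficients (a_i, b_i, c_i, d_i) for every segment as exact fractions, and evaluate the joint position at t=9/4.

Δ: Δ0=2, Δ1=-9
row 1: diag=6, rhs=-66; c'=1/6, d'=-11
back: M1=-11
M: M0=0, M1=-11, M2=0
seg 0: a=0, c=M0/2=0, d=(M1−M0)/(6·2)=-11/12, b=Δ0−h0·(2M0+M1)/6=17/3
seg 1: a=4, c=M1/2=-11/2, d=(M2−M1)/(6·1)=11/6, b=Δ1−h1·(2M1+M2)/6=-16/3
t_q=9/4 → seg 1, τ=1/4; S=4+-16/3·τ+-11/2·τ²+11/6·τ³=301/128

  seg 0: a=0 b=17/3 c=0 d=-11/12
  seg 1: a=4 b=-16/3 c=-11/2 d=11/6
S(9/4) = 301/128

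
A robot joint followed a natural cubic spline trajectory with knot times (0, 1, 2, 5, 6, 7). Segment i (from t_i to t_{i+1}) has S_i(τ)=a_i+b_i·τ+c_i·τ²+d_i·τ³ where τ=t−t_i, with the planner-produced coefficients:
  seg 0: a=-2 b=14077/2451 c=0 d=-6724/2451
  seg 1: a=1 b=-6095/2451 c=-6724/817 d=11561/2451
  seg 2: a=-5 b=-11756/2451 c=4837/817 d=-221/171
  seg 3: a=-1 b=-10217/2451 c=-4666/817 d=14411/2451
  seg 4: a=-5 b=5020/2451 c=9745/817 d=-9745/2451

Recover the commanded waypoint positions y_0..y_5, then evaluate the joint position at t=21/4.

y_0 = S_0(0) = a_0 = -2
y_1 = S_1(0) = a_1 = 1
y_2 = S_2(0) = a_2 = -5
y_3 = S_3(0) = a_3 = -1
y_4 = S_4(0) = a_4 = -5
y_5 = S_4(1) = 5
t_q=21/4 is in segment 3 (τ=1/4); S_3(τ)=-120639/52288

y_0=-2 y_1=1 y_2=-5 y_3=-1 y_4=-5 y_5=5
S(21/4) = -120639/52288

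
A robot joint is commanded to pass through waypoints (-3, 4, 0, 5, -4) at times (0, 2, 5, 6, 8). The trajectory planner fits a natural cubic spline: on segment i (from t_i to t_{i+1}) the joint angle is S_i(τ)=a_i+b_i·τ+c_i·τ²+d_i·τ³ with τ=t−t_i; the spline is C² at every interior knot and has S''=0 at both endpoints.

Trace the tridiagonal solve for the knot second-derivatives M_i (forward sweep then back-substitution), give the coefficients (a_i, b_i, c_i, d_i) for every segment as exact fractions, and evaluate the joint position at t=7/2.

  seg 0: a=-3 b=3293/624 c=0 d=-1109/2496
  seg 1: a=4 b=-17/312 c=-1109/416 d=215/288
  seg 2: a=0 b=5125/1248 c=843/208 d=-3943/1248
  seg 3: a=5 b=853/312 c=-2257/416 d=2257/2496
S(7/2) = 1463/3328

Δ: Δ0=7/2, Δ1=-4/3, Δ2=5, Δ3=-9/2
row 1: diag=10, rhs=-29; c'=3/10, d'=-29/10
row 2: denom=8−3·3/10=71/10; d'=(38−3·-29/10)/(71/10)=467/71
row 3: denom=6−1·10/71=416/71; d'=(-57−1·467/71)/(416/71)=-2257/208
back: M3=-2257/208
back: M2=467/71−10/71·-2257/208=843/104
back: M1=-29/10−3/10·843/104=-1109/208
M: M0=0, M1=-1109/208, M2=843/104, M3=-2257/208, M4=0
seg 0: a=-3, c=M0/2=0, d=(M1−M0)/(6·2)=-1109/2496, b=Δ0−h0·(2M0+M1)/6=3293/624
seg 1: a=4, c=M1/2=-1109/416, d=(M2−M1)/(6·3)=215/288, b=Δ1−h1·(2M1+M2)/6=-17/312
seg 2: a=0, c=M2/2=843/208, d=(M3−M2)/(6·1)=-3943/1248, b=Δ2−h2·(2M2+M3)/6=5125/1248
seg 3: a=5, c=M3/2=-2257/416, d=(M4−M3)/(6·2)=2257/2496, b=Δ3−h3·(2M3+M4)/6=853/312
t_q=7/2 → seg 1, τ=3/2; S=4+-17/312·τ+-1109/416·τ²+215/288·τ³=1463/3328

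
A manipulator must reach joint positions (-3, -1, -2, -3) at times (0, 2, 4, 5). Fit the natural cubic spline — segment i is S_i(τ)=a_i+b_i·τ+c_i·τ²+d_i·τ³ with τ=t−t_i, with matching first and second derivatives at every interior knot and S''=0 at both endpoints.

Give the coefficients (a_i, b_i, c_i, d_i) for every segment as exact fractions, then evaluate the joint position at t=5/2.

Δ: Δ0=1, Δ1=-1/2, Δ2=-1
row 1: diag=8, rhs=-9; c'=1/4, d'=-9/8
row 2: denom=6−2·1/4=11/2; d'=(-3−2·-9/8)/(11/2)=-3/22
back: M2=-3/22
back: M1=-9/8−1/4·-3/22=-12/11
M: M0=0, M1=-12/11, M2=-3/22, M3=0
seg 0: a=-3, c=M0/2=0, d=(M1−M0)/(6·2)=-1/11, b=Δ0−h0·(2M0+M1)/6=15/11
seg 1: a=-1, c=M1/2=-6/11, d=(M2−M1)/(6·2)=7/88, b=Δ1−h1·(2M1+M2)/6=3/11
seg 2: a=-2, c=M2/2=-3/44, d=(M3−M2)/(6·1)=1/44, b=Δ2−h2·(2M2+M3)/6=-21/22
t_q=5/2 → seg 1, τ=1/2; S=-1+3/11·τ+-6/11·τ²+7/88·τ³=-697/704

  seg 0: a=-3 b=15/11 c=0 d=-1/11
  seg 1: a=-1 b=3/11 c=-6/11 d=7/88
  seg 2: a=-2 b=-21/22 c=-3/44 d=1/44
S(5/2) = -697/704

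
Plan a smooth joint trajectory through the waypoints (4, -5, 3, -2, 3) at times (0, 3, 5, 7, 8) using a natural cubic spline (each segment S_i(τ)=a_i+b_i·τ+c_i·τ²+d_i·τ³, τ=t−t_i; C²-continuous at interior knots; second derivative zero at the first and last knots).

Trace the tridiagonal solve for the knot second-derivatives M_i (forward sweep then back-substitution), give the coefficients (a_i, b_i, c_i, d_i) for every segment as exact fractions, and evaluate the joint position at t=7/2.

  seg 0: a=4 b=-6 c=0 d=1/3
  seg 1: a=-5 b=3 c=3 d=-5/4
  seg 2: a=3 b=0 c=-9/2 d=13/8
  seg 3: a=-2 b=3/2 c=21/4 d=-7/4
S(7/2) = -93/32

Δ: Δ0=-3, Δ1=4, Δ2=-5/2, Δ3=5
row 1: diag=10, rhs=42; c'=1/5, d'=21/5
row 2: denom=8−2·1/5=38/5; d'=(-39−2·21/5)/(38/5)=-237/38
row 3: denom=6−2·5/19=104/19; d'=(45−2·-237/38)/(104/19)=21/2
back: M3=21/2
back: M2=-237/38−5/19·21/2=-9
back: M1=21/5−1/5·-9=6
M: M0=0, M1=6, M2=-9, M3=21/2, M4=0
seg 0: a=4, c=M0/2=0, d=(M1−M0)/(6·3)=1/3, b=Δ0−h0·(2M0+M1)/6=-6
seg 1: a=-5, c=M1/2=3, d=(M2−M1)/(6·2)=-5/4, b=Δ1−h1·(2M1+M2)/6=3
seg 2: a=3, c=M2/2=-9/2, d=(M3−M2)/(6·2)=13/8, b=Δ2−h2·(2M2+M3)/6=0
seg 3: a=-2, c=M3/2=21/4, d=(M4−M3)/(6·1)=-7/4, b=Δ3−h3·(2M3+M4)/6=3/2
t_q=7/2 → seg 1, τ=1/2; S=-5+3·τ+3·τ²+-5/4·τ³=-93/32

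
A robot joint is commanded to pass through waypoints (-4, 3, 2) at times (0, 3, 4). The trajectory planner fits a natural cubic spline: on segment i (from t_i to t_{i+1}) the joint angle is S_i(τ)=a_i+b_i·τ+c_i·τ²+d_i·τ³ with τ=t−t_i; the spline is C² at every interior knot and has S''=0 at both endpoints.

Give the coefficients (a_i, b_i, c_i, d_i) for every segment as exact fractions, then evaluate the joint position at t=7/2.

Δ: Δ0=7/3, Δ1=-1
row 1: diag=8, rhs=-20; c'=1/8, d'=-5/2
back: M1=-5/2
M: M0=0, M1=-5/2, M2=0
seg 0: a=-4, c=M0/2=0, d=(M1−M0)/(6·3)=-5/36, b=Δ0−h0·(2M0+M1)/6=43/12
seg 1: a=3, c=M1/2=-5/4, d=(M2−M1)/(6·1)=5/12, b=Δ1−h1·(2M1+M2)/6=-1/6
t_q=7/2 → seg 1, τ=1/2; S=3+-1/6·τ+-5/4·τ²+5/12·τ³=85/32

  seg 0: a=-4 b=43/12 c=0 d=-5/36
  seg 1: a=3 b=-1/6 c=-5/4 d=5/12
S(7/2) = 85/32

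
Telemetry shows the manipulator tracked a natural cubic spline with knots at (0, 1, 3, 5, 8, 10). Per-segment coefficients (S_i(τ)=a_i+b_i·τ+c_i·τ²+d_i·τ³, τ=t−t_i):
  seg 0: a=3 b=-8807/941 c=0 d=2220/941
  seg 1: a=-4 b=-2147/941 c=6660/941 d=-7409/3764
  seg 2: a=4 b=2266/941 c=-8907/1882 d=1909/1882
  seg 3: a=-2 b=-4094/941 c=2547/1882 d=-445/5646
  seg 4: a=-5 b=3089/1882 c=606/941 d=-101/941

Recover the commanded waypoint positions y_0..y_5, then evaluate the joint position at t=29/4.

y_0 = S_0(0) = a_0 = 3
y_1 = S_1(0) = a_1 = -4
y_2 = S_2(0) = a_2 = 4
y_3 = S_3(0) = a_3 = -2
y_4 = S_4(0) = a_4 = -5
y_5 = S_4(2) = 0
t_q=29/4 is in segment 3 (τ=9/4); S_3(τ)=-702875/120448

y_0=3 y_1=-4 y_2=4 y_3=-2 y_4=-5 y_5=0
S(29/4) = -702875/120448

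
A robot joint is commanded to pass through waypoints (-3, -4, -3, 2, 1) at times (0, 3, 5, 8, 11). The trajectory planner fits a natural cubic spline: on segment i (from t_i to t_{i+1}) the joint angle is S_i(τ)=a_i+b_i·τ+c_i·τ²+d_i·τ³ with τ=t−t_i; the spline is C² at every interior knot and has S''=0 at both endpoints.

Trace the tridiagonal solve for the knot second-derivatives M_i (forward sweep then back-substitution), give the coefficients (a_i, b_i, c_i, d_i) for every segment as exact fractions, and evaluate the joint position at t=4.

  seg 0: a=-3 b=-341/708 c=0 d=35/2124
  seg 1: a=-4 b=-13/354 c=35/236 d=85/1416
  seg 2: a=-3 b=226/177 c=30/59 d=-67/531
  seg 3: a=2 b=163/177 c=-37/59 d=37/531
S(4) = -1807/472

Δ: Δ0=-1/3, Δ1=1/2, Δ2=5/3, Δ3=-1/3
row 1: diag=10, rhs=5; c'=1/5, d'=1/2
row 2: denom=10−2·1/5=48/5; d'=(7−2·1/2)/(48/5)=5/8
row 3: denom=12−3·5/16=177/16; d'=(-12−3·5/8)/(177/16)=-74/59
back: M3=-74/59
back: M2=5/8−5/16·-74/59=60/59
back: M1=1/2−1/5·60/59=35/118
M: M0=0, M1=35/118, M2=60/59, M3=-74/59, M4=0
seg 0: a=-3, c=M0/2=0, d=(M1−M0)/(6·3)=35/2124, b=Δ0−h0·(2M0+M1)/6=-341/708
seg 1: a=-4, c=M1/2=35/236, d=(M2−M1)/(6·2)=85/1416, b=Δ1−h1·(2M1+M2)/6=-13/354
seg 2: a=-3, c=M2/2=30/59, d=(M3−M2)/(6·3)=-67/531, b=Δ2−h2·(2M2+M3)/6=226/177
seg 3: a=2, c=M3/2=-37/59, d=(M4−M3)/(6·3)=37/531, b=Δ3−h3·(2M3+M4)/6=163/177
t_q=4 → seg 1, τ=1; S=-4+-13/354·τ+35/236·τ²+85/1416·τ³=-1807/472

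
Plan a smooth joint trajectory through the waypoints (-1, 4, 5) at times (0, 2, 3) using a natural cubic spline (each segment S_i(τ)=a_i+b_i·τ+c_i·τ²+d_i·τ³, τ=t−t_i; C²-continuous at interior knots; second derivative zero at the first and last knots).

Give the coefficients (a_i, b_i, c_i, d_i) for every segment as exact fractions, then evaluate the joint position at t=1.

  seg 0: a=-1 b=3 c=0 d=-1/8
  seg 1: a=4 b=3/2 c=-3/4 d=1/4
S(1) = 15/8

Δ: Δ0=5/2, Δ1=1
row 1: diag=6, rhs=-9; c'=1/6, d'=-3/2
back: M1=-3/2
M: M0=0, M1=-3/2, M2=0
seg 0: a=-1, c=M0/2=0, d=(M1−M0)/(6·2)=-1/8, b=Δ0−h0·(2M0+M1)/6=3
seg 1: a=4, c=M1/2=-3/4, d=(M2−M1)/(6·1)=1/4, b=Δ1−h1·(2M1+M2)/6=3/2
t_q=1 → seg 0, τ=1; S=-1+3·τ+0·τ²+-1/8·τ³=15/8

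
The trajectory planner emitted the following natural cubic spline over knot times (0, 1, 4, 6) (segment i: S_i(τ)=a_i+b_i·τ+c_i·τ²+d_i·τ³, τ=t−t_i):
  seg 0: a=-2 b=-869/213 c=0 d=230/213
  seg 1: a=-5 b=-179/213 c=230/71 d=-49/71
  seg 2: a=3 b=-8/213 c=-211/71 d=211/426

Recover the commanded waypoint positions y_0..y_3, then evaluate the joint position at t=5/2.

y_0 = S_0(0) = a_0 = -2
y_1 = S_1(0) = a_1 = -5
y_2 = S_2(0) = a_2 = 3
y_3 = S_2(2) = -5
t_q=5/2 is in segment 1 (τ=3/2); S_1(τ)=-739/568

y_0=-2 y_1=-5 y_2=3 y_3=-5
S(5/2) = -739/568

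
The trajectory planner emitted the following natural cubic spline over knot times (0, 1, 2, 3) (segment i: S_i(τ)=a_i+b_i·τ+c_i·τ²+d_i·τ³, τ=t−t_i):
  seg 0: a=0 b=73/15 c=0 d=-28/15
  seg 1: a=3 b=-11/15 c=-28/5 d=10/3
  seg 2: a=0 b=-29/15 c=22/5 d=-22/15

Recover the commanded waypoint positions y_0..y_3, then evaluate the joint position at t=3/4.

y_0 = S_0(0) = a_0 = 0
y_1 = S_1(0) = a_1 = 3
y_2 = S_2(0) = a_2 = 0
y_3 = S_2(1) = 1
t_q=3/4 is in segment 0 (τ=3/4); S_0(τ)=229/80

y_0=0 y_1=3 y_2=0 y_3=1
S(3/4) = 229/80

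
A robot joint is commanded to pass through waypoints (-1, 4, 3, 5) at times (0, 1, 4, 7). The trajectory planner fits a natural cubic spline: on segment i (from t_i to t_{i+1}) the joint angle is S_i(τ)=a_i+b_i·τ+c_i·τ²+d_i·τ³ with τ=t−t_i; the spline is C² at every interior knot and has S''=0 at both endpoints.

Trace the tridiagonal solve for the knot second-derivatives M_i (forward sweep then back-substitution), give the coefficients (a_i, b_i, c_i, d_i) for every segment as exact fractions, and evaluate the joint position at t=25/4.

  seg 0: a=-1 b=502/87 c=0 d=-67/87
  seg 1: a=4 b=301/87 c=-67/29 d=91/261
  seg 2: a=3 b=-86/87 c=24/29 d=-8/87
S(25/4) = 909/232

Δ: Δ0=5, Δ1=-1/3, Δ2=2/3
row 1: diag=8, rhs=-32; c'=3/8, d'=-4
row 2: denom=12−3·3/8=87/8; d'=(6−3·-4)/(87/8)=48/29
back: M2=48/29
back: M1=-4−3/8·48/29=-134/29
M: M0=0, M1=-134/29, M2=48/29, M3=0
seg 0: a=-1, c=M0/2=0, d=(M1−M0)/(6·1)=-67/87, b=Δ0−h0·(2M0+M1)/6=502/87
seg 1: a=4, c=M1/2=-67/29, d=(M2−M1)/(6·3)=91/261, b=Δ1−h1·(2M1+M2)/6=301/87
seg 2: a=3, c=M2/2=24/29, d=(M3−M2)/(6·3)=-8/87, b=Δ2−h2·(2M2+M3)/6=-86/87
t_q=25/4 → seg 2, τ=9/4; S=3+-86/87·τ+24/29·τ²+-8/87·τ³=909/232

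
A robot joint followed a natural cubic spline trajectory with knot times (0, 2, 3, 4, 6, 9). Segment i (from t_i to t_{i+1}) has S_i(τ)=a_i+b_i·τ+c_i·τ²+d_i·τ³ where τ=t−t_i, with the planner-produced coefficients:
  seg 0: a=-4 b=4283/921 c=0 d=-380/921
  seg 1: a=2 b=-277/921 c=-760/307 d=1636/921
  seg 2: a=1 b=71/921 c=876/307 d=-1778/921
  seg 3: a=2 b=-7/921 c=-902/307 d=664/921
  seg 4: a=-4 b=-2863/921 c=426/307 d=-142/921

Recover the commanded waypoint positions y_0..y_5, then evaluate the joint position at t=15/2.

y_0=-4 y_1=2 y_2=1 y_3=2 y_4=-4 y_5=-5
S(15/2) = -7443/1228

y_0 = S_0(0) = a_0 = -4
y_1 = S_1(0) = a_1 = 2
y_2 = S_2(0) = a_2 = 1
y_3 = S_3(0) = a_3 = 2
y_4 = S_4(0) = a_4 = -4
y_5 = S_4(3) = -5
t_q=15/2 is in segment 4 (τ=3/2); S_4(τ)=-7443/1228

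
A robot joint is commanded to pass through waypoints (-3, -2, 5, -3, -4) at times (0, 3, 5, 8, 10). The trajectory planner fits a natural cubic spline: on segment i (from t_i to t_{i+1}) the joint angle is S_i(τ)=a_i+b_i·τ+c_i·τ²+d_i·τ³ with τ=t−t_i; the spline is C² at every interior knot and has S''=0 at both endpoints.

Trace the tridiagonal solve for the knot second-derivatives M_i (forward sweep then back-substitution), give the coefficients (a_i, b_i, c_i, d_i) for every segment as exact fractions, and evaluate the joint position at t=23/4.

  seg 0: a=-3 b=-1967/1740 c=0 d=283/1740
  seg 1: a=-2 b=2837/870 c=849/580 d=-2339/3480
  seg 2: a=5 b=457/435 c=-149/58 d=1157/2610
  seg 3: a=-3 b=-2083/870 c=206/145 d=-103/435
S(23/4) = 16815/3712

Δ: Δ0=1/3, Δ1=7/2, Δ2=-8/3, Δ3=-1/2
row 1: diag=10, rhs=19; c'=1/5, d'=19/10
row 2: denom=10−2·1/5=48/5; d'=(-37−2·19/10)/(48/5)=-17/4
row 3: denom=10−3·5/16=145/16; d'=(13−3·-17/4)/(145/16)=412/145
back: M3=412/145
back: M2=-17/4−5/16·412/145=-149/29
back: M1=19/10−1/5·-149/29=849/290
M: M0=0, M1=849/290, M2=-149/29, M3=412/145, M4=0
seg 0: a=-3, c=M0/2=0, d=(M1−M0)/(6·3)=283/1740, b=Δ0−h0·(2M0+M1)/6=-1967/1740
seg 1: a=-2, c=M1/2=849/580, d=(M2−M1)/(6·2)=-2339/3480, b=Δ1−h1·(2M1+M2)/6=2837/870
seg 2: a=5, c=M2/2=-149/58, d=(M3−M2)/(6·3)=1157/2610, b=Δ2−h2·(2M2+M3)/6=457/435
seg 3: a=-3, c=M3/2=206/145, d=(M4−M3)/(6·2)=-103/435, b=Δ3−h3·(2M3+M4)/6=-2083/870
t_q=23/4 → seg 2, τ=3/4; S=5+457/435·τ+-149/58·τ²+1157/2610·τ³=16815/3712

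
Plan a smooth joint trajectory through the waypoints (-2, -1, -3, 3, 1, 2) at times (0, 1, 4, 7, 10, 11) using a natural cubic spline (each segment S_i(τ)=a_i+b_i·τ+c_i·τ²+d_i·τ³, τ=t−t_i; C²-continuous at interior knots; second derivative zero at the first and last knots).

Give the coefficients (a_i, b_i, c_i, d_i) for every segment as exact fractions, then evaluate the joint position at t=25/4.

  seg 0: a=-2 b=86/63 c=0 d=-23/63
  seg 1: a=-1 b=17/63 c=-23/21 d=148/567
  seg 2: a=-3 b=47/63 c=79/63 d=-158/567
  seg 3: a=3 b=47/63 c=-79/63 d=148/567
  seg 4: a=1 b=17/63 c=23/21 d=-23/63
S(25/4) = 415/224

Δ: Δ0=1, Δ1=-2/3, Δ2=2, Δ3=-2/3, Δ4=1
row 1: diag=8, rhs=-10; c'=3/8, d'=-5/4
row 2: denom=12−3·3/8=87/8; d'=(16−3·-5/4)/(87/8)=158/87
row 3: denom=12−3·8/29=324/29; d'=(-16−3·158/87)/(324/29)=-311/162
row 4: denom=8−3·29/108=259/36; d'=(10−3·-311/162)/(259/36)=46/21
back: M4=46/21
back: M3=-311/162−29/108·46/21=-158/63
back: M2=158/87−8/29·-158/63=158/63
back: M1=-5/4−3/8·158/63=-46/21
M: M0=0, M1=-46/21, M2=158/63, M3=-158/63, M4=46/21, M5=0
seg 0: a=-2, c=M0/2=0, d=(M1−M0)/(6·1)=-23/63, b=Δ0−h0·(2M0+M1)/6=86/63
seg 1: a=-1, c=M1/2=-23/21, d=(M2−M1)/(6·3)=148/567, b=Δ1−h1·(2M1+M2)/6=17/63
seg 2: a=-3, c=M2/2=79/63, d=(M3−M2)/(6·3)=-158/567, b=Δ2−h2·(2M2+M3)/6=47/63
seg 3: a=3, c=M3/2=-79/63, d=(M4−M3)/(6·3)=148/567, b=Δ3−h3·(2M3+M4)/6=47/63
seg 4: a=1, c=M4/2=23/21, d=(M5−M4)/(6·1)=-23/63, b=Δ4−h4·(2M4+M5)/6=17/63
t_q=25/4 → seg 2, τ=9/4; S=-3+47/63·τ+79/63·τ²+-158/567·τ³=415/224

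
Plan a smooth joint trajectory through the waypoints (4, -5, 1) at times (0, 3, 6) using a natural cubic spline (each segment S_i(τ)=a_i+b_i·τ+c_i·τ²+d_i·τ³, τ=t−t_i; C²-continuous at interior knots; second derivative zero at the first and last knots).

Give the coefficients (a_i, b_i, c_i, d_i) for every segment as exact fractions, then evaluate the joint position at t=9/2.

Δ: Δ0=-3, Δ1=2
row 1: diag=12, rhs=30; c'=1/4, d'=5/2
back: M1=5/2
M: M0=0, M1=5/2, M2=0
seg 0: a=4, c=M0/2=0, d=(M1−M0)/(6·3)=5/36, b=Δ0−h0·(2M0+M1)/6=-17/4
seg 1: a=-5, c=M1/2=5/4, d=(M2−M1)/(6·3)=-5/36, b=Δ1−h1·(2M1+M2)/6=-1/2
t_q=9/2 → seg 1, τ=3/2; S=-5+-1/2·τ+5/4·τ²+-5/36·τ³=-109/32

  seg 0: a=4 b=-17/4 c=0 d=5/36
  seg 1: a=-5 b=-1/2 c=5/4 d=-5/36
S(9/2) = -109/32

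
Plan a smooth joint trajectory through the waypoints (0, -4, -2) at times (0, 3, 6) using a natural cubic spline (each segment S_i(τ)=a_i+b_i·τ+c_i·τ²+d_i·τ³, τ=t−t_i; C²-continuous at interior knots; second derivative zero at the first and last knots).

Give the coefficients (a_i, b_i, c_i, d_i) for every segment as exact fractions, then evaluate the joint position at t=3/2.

Δ: Δ0=-4/3, Δ1=2/3
row 1: diag=12, rhs=12; c'=1/4, d'=1
back: M1=1
M: M0=0, M1=1, M2=0
seg 0: a=0, c=M0/2=0, d=(M1−M0)/(6·3)=1/18, b=Δ0−h0·(2M0+M1)/6=-11/6
seg 1: a=-4, c=M1/2=1/2, d=(M2−M1)/(6·3)=-1/18, b=Δ1−h1·(2M1+M2)/6=-1/3
t_q=3/2 → seg 0, τ=3/2; S=0+-11/6·τ+0·τ²+1/18·τ³=-41/16

  seg 0: a=0 b=-11/6 c=0 d=1/18
  seg 1: a=-4 b=-1/3 c=1/2 d=-1/18
S(3/2) = -41/16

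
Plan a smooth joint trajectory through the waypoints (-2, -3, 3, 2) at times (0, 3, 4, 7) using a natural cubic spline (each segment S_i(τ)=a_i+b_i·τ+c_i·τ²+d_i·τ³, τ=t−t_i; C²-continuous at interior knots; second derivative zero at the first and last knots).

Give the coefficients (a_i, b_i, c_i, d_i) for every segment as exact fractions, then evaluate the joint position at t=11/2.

Δ: Δ0=-1/3, Δ1=6, Δ2=-1/3
row 1: diag=8, rhs=38; c'=1/8, d'=19/4
row 2: denom=8−1·1/8=63/8; d'=(-38−1·19/4)/(63/8)=-38/7
back: M2=-38/7
back: M1=19/4−1/8·-38/7=38/7
M: M0=0, M1=38/7, M2=-38/7, M3=0
seg 0: a=-2, c=M0/2=0, d=(M1−M0)/(6·3)=19/63, b=Δ0−h0·(2M0+M1)/6=-64/21
seg 1: a=-3, c=M1/2=19/7, d=(M2−M1)/(6·1)=-38/21, b=Δ1−h1·(2M1+M2)/6=107/21
seg 2: a=3, c=M2/2=-19/7, d=(M3−M2)/(6·3)=19/63, b=Δ2−h2·(2M2+M3)/6=107/21
t_q=11/2 → seg 2, τ=3/2; S=3+107/21·τ+-19/7·τ²+19/63·τ³=311/56

  seg 0: a=-2 b=-64/21 c=0 d=19/63
  seg 1: a=-3 b=107/21 c=19/7 d=-38/21
  seg 2: a=3 b=107/21 c=-19/7 d=19/63
S(11/2) = 311/56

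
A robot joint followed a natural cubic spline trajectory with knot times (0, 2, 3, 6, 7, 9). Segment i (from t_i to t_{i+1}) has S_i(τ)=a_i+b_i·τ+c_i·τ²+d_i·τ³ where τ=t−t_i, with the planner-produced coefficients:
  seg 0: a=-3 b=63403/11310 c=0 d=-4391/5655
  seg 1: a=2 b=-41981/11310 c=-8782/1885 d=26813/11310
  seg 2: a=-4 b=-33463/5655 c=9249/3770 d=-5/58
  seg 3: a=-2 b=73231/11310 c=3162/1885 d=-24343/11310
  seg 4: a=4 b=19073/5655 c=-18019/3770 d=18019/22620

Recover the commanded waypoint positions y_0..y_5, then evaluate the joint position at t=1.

y_0=-3 y_1=2 y_2=-4 y_3=-2 y_4=4 y_5=-2
S(1) = 6897/3770

y_0 = S_0(0) = a_0 = -3
y_1 = S_1(0) = a_1 = 2
y_2 = S_2(0) = a_2 = -4
y_3 = S_3(0) = a_3 = -2
y_4 = S_4(0) = a_4 = 4
y_5 = S_4(2) = -2
t_q=1 is in segment 0 (τ=1); S_0(τ)=6897/3770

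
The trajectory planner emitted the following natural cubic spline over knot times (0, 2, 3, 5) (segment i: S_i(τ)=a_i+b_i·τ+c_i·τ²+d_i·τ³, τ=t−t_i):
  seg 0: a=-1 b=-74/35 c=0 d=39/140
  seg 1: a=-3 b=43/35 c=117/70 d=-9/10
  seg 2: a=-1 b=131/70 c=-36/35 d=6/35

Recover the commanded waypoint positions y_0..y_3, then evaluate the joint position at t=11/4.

y_0=-1 y_1=-3 y_2=-1 y_3=0
S(11/4) = -6801/4480

y_0 = S_0(0) = a_0 = -1
y_1 = S_1(0) = a_1 = -3
y_2 = S_2(0) = a_2 = -1
y_3 = S_2(2) = 0
t_q=11/4 is in segment 1 (τ=3/4); S_1(τ)=-6801/4480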